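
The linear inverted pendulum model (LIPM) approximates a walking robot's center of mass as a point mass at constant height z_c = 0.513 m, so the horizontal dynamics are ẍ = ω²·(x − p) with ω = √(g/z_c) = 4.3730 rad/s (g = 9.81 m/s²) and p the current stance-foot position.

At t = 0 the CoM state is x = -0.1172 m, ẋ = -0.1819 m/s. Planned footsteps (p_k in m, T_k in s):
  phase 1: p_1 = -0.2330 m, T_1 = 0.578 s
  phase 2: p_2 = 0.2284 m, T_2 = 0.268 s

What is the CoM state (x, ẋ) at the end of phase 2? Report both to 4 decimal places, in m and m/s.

phase 1: p=-0.2330, T=0.578, ωT=2.527594, cosh=6.301595, sinh=6.221744; start (x,ẋ)=(-0.117200, -0.181900) → end (x,ẋ)=(0.237924, 2.004390)
phase 2: p=0.2284, T=0.268, ωT=1.171964, cosh=1.769042, sinh=1.459284; start (x,ẋ)=(0.237924, 2.004390) → end (x,ẋ)=(0.914120, 3.606628)

x = 0.9141, ẋ = 3.6066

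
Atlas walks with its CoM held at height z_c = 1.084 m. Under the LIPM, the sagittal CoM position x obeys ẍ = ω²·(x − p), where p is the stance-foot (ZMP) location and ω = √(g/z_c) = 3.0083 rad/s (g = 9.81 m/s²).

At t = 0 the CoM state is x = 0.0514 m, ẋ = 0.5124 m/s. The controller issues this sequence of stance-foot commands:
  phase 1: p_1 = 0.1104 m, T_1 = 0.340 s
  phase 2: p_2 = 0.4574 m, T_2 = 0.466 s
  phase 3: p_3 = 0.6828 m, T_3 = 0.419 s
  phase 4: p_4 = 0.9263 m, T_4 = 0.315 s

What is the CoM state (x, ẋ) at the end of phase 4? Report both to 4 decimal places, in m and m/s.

phase 1: p=0.1104, T=0.340, ωT=1.022822, cosh=1.570305, sinh=1.210726; start (x,ẋ)=(0.051400, 0.512400) → end (x,ẋ)=(0.223974, 0.589733)
phase 2: p=0.4574, T=0.466, ωT=1.401868, cosh=2.154459, sinh=1.908322; start (x,ẋ)=(0.223974, 0.589733) → end (x,ẋ)=(0.328591, -0.069501)
phase 3: p=0.6828, T=0.419, ωT=1.260478, cosh=1.905312, sinh=1.621794; start (x,ẋ)=(0.328591, -0.069501) → end (x,ẋ)=(-0.029548, -1.860551)
phase 4: p=0.9263, T=0.315, ωT=0.947615, cosh=1.483607, sinh=1.095942; start (x,ẋ)=(-0.029548, -1.860551) → end (x,ẋ)=(-1.169612, -5.911682)

x = -1.1696, ẋ = -5.9117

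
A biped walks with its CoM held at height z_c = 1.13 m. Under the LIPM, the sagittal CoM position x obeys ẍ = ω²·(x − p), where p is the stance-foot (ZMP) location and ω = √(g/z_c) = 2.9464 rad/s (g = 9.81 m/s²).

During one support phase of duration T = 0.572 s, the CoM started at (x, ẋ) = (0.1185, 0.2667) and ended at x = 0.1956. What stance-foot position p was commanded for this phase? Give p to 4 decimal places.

ωT = 2.9464·0.572 = 1.685341; cosh(ωT) = 2.789835, sinh(ωT) = 2.604454
x(T) = p + (x₀−p)·cosh(ωT) + (ẋ₀/ω)·sinh(ωT) ⇒ p·(1 − cosh) = x(T) − x₀·cosh − (ẋ₀/ω)·sinh
numerator   = 0.1956 − (0.1185)·2.789835 − (0.2667/2.9464)·2.604454 = -0.370743
denominator = 1 − 2.789835 = -1.789835
p = -0.370743 / -1.789835 = 0.2071

p = 0.2071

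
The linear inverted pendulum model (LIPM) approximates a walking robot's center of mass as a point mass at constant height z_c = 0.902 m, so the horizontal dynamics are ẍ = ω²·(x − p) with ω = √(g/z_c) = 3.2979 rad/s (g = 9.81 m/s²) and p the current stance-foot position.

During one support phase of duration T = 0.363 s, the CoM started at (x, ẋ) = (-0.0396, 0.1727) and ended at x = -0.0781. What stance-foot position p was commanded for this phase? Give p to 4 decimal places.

ωT = 3.2979·0.363 = 1.197138; cosh(ωT) = 1.806342, sinh(ωT) = 1.504285
x(T) = p + (x₀−p)·cosh(ωT) + (ẋ₀/ω)·sinh(ωT) ⇒ p·(1 − cosh) = x(T) − x₀·cosh − (ẋ₀/ω)·sinh
numerator   = -0.0781 − (-0.0396)·1.806342 − (0.1727/3.2979)·1.504285 = -0.085343
denominator = 1 − 1.806342 = -0.806342
p = -0.085343 / -0.806342 = 0.1058

p = 0.1058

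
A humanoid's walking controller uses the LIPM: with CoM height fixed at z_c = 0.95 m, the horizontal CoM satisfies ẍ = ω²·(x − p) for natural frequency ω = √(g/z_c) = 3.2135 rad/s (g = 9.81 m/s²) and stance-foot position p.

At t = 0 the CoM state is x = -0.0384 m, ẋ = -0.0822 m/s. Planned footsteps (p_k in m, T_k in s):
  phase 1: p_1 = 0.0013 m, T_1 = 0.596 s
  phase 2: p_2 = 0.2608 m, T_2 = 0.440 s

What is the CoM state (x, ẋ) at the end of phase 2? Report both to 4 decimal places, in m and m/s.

phase 1: p=0.0013, T=0.596, ωT=1.915246, cosh=3.467957, sinh=3.320651; start (x,ẋ)=(-0.038400, -0.082200) → end (x,ẋ)=(-0.221319, -0.708701)
phase 2: p=0.2608, T=0.440, ωT=1.413940, cosh=2.177654, sinh=1.934471; start (x,ẋ)=(-0.221319, -0.708701) → end (x,ẋ)=(-1.215714, -4.540361)

x = -1.2157, ẋ = -4.5404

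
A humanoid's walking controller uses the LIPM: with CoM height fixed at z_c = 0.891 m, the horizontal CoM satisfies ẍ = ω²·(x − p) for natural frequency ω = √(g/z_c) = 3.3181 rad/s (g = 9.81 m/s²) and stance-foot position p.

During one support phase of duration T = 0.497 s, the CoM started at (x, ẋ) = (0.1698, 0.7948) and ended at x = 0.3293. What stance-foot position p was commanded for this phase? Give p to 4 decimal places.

ωT = 3.3181·0.497 = 1.649096; cosh(ωT) = 2.697248, sinh(ωT) = 2.505025
x(T) = p + (x₀−p)·cosh(ωT) + (ẋ₀/ω)·sinh(ωT) ⇒ p·(1 − cosh) = x(T) − x₀·cosh − (ẋ₀/ω)·sinh
numerator   = 0.3293 − (0.1698)·2.697248 − (0.7948/3.3181)·2.505025 = -0.728733
denominator = 1 − 2.697248 = -1.697248
p = -0.728733 / -1.697248 = 0.4294

p = 0.4294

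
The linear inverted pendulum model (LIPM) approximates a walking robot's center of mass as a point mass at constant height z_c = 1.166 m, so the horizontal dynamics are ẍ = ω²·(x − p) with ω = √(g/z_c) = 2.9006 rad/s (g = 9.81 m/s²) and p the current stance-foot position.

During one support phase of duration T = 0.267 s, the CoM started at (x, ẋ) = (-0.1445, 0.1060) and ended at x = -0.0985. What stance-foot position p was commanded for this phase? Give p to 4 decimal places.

ωT = 2.9006·0.267 = 0.774460; cosh(ωT) = 1.315187, sinh(ωT) = 0.854234
x(T) = p + (x₀−p)·cosh(ωT) + (ẋ₀/ω)·sinh(ωT) ⇒ p·(1 − cosh) = x(T) − x₀·cosh − (ẋ₀/ω)·sinh
numerator   = -0.0985 − (-0.1445)·1.315187 − (0.1060/2.9006)·0.854234 = 0.060327
denominator = 1 − 1.315187 = -0.315187
p = 0.060327 / -0.315187 = -0.1914

p = -0.1914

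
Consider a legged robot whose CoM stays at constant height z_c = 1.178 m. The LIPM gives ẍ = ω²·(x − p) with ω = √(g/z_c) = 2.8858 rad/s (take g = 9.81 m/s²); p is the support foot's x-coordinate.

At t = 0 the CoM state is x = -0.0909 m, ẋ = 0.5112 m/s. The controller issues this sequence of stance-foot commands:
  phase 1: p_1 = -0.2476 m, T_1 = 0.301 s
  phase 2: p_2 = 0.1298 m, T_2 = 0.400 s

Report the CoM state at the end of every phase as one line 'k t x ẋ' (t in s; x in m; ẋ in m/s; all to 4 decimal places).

1 0.3010 0.1460 1.1606
2 0.7010 0.7324 2.0903

phase 1: p=-0.2476, T=0.301, ωT=0.868626, cosh=1.401580, sinh=0.982053; start (x,ẋ)=(-0.090900, 0.511200) → end (x,ẋ)=(0.145992, 1.160577)
phase 2: p=0.1298, T=0.400, ωT=1.154320, cosh=1.743569, sinh=1.428297; start (x,ẋ)=(0.145992, 1.160577) → end (x,ẋ)=(0.732447, 2.090284)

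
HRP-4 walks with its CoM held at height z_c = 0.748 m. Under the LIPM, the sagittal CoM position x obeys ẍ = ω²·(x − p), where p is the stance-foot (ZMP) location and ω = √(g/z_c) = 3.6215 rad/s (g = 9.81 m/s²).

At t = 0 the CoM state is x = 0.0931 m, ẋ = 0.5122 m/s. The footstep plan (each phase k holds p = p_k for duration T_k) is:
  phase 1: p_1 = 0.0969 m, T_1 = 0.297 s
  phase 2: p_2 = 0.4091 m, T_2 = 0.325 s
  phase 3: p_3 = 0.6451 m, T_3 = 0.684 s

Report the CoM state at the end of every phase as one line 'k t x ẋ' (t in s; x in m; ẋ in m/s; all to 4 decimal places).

1 0.2970 0.2739 0.8203
2 0.6220 0.5015 0.7383
3 1.3060 0.9891 1.3514

phase 1: p=0.0969, T=0.297, ωT=1.075586, cosh=1.636403, sinh=1.295305; start (x,ẋ)=(0.093100, 0.512200) → end (x,ẋ)=(0.273881, 0.820340)
phase 2: p=0.4091, T=0.325, ωT=1.176988, cosh=1.776395, sinh=1.468190; start (x,ẋ)=(0.273881, 0.820340) → end (x,ẋ)=(0.501471, 0.738281)
phase 3: p=0.6451, T=0.684, ωT=2.477106, cosh=5.995371, sinh=5.911385; start (x,ẋ)=(0.501471, 0.738281) → end (x,ẋ)=(0.989088, 1.351442)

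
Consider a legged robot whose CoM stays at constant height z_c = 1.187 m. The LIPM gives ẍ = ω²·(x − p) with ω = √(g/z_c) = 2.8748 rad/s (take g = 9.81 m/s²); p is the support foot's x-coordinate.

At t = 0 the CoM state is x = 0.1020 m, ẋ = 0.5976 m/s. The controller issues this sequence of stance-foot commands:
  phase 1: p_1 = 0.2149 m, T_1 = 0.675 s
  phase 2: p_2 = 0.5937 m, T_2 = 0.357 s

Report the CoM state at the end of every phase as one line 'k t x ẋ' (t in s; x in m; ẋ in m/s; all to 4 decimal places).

1 0.6750 0.5225 1.0167
2 1.0320 0.9117 1.3518

phase 1: p=0.2149, T=0.675, ωT=1.940490, cosh=3.552898, sinh=3.409264; start (x,ẋ)=(0.102000, 0.597600) → end (x,ẋ)=(0.522480, 1.016684)
phase 2: p=0.5937, T=0.357, ωT=1.026304, cosh=1.574530, sinh=1.216201; start (x,ẋ)=(0.522480, 1.016684) → end (x,ẋ)=(0.911676, 1.351790)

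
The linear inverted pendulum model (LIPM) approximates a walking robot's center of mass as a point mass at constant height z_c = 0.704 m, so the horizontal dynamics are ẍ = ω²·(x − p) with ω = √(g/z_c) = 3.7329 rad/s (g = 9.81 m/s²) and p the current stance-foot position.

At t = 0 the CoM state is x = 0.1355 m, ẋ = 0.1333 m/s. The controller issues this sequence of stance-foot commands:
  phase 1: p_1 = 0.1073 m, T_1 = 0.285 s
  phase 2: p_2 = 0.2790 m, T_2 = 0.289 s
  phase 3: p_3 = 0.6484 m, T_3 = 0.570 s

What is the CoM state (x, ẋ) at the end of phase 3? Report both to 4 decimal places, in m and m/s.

x = -0.7614, ẋ = -5.0720

phase 1: p=0.1073, T=0.285, ωT=1.063876, cosh=1.621349, sinh=1.276233; start (x,ẋ)=(0.135500, 0.133300) → end (x,ẋ)=(0.198596, 0.350472)
phase 2: p=0.2790, T=0.289, ωT=1.078808, cosh=1.640586, sinh=1.300586; start (x,ẋ)=(0.198596, 0.350472) → end (x,ẋ)=(0.269198, 0.184620)
phase 3: p=0.6484, T=0.570, ωT=2.127753, cosh=4.257542, sinh=4.138438; start (x,ẋ)=(0.269198, 0.184620) → end (x,ẋ)=(-0.761390, -5.072022)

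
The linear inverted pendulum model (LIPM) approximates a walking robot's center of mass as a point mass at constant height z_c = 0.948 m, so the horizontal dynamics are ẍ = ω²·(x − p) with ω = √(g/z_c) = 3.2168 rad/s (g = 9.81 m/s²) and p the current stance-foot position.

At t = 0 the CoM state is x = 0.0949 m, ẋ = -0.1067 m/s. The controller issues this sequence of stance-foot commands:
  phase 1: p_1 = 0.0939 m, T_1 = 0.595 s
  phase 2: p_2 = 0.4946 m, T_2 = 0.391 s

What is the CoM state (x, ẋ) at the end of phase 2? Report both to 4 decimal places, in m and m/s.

x = -0.6500, ẋ = -3.3201

phase 1: p=0.0939, T=0.595, ωT=1.913996, cosh=3.463809, sinh=3.316319; start (x,ẋ)=(0.094900, -0.106700) → end (x,ẋ)=(-0.012637, -0.358920)
phase 2: p=0.4946, T=0.391, ωT=1.257769, cosh=1.900926, sinh=1.616638; start (x,ẋ)=(-0.012637, -0.358920) → end (x,ẋ)=(-0.650000, -3.320119)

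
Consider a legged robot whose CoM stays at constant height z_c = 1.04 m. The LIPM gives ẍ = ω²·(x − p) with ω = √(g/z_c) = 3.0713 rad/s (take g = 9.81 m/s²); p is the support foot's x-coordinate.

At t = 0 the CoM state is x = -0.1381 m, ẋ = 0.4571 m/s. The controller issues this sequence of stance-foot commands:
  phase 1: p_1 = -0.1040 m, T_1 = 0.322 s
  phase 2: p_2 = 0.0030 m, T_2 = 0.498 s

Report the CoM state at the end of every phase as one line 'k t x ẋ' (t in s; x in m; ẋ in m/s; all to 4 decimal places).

1 0.3220 0.0162 0.5782
2 0.8200 0.4490 1.4861

phase 1: p=-0.1040, T=0.322, ωT=0.988959, cosh=1.530199, sinh=1.158235; start (x,ẋ)=(-0.138100, 0.457100) → end (x,ẋ)=(0.016200, 0.578150)
phase 2: p=0.0030, T=0.498, ωT=1.529507, cosh=2.416272, sinh=2.199630; start (x,ẋ)=(0.016200, 0.578150) → end (x,ẋ)=(0.448959, 1.486142)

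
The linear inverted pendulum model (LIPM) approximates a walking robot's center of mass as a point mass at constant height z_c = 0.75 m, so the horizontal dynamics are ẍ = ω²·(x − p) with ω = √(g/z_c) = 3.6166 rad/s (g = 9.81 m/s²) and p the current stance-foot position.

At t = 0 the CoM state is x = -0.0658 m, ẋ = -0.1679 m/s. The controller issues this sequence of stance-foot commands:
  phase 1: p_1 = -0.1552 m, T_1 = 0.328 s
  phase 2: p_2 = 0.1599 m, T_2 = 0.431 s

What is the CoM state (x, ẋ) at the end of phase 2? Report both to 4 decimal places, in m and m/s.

phase 1: p=-0.1552, T=0.328, ωT=1.186245, cosh=1.790063, sinh=1.484697; start (x,ẋ)=(-0.065800, -0.167900) → end (x,ẋ)=(-0.064095, 0.179487)
phase 2: p=0.1599, T=0.431, ωT=1.558755, cosh=2.481648, sinh=2.271250; start (x,ẋ)=(-0.064095, 0.179487) → end (x,ẋ)=(-0.283258, -1.394519)

x = -0.2833, ẋ = -1.3945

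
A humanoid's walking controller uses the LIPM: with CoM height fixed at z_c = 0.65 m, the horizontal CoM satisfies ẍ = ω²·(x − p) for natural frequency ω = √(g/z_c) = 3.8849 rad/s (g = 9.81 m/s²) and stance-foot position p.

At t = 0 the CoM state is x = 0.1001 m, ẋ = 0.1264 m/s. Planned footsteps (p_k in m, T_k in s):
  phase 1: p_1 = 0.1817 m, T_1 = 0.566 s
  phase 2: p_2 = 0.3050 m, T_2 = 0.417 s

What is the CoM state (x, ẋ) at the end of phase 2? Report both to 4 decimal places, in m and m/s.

x = -1.1375, ẋ = -5.4993

phase 1: p=0.1817, T=0.566, ωT=2.198853, cosh=4.562801, sinh=4.451871; start (x,ẋ)=(0.100100, 0.126400) → end (x,ẋ)=(-0.045777, -0.834540)
phase 2: p=0.3050, T=0.417, ωT=1.620003, cosh=2.625503, sinh=2.427604; start (x,ẋ)=(-0.045777, -0.834540) → end (x,ẋ)=(-1.137456, -5.499269)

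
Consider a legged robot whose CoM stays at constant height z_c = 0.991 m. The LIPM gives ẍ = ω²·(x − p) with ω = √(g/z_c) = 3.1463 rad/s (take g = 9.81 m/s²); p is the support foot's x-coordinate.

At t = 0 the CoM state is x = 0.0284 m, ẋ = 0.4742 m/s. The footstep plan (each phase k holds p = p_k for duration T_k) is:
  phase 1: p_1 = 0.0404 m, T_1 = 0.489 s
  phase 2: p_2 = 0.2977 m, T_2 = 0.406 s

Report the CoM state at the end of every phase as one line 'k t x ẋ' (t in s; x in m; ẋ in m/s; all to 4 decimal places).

phase 1: p=0.0404, T=0.489, ωT=1.538541, cosh=2.436241, sinh=2.221547; start (x,ẋ)=(0.028400, 0.474200) → end (x,ẋ)=(0.345989, 1.071390)
phase 2: p=0.2977, T=0.406, ωT=1.277398, cosh=1.933027, sinh=1.654265; start (x,ẋ)=(0.345989, 1.071390) → end (x,ẋ)=(0.954361, 2.322363)

1 0.4890 0.3460 1.0714
2 0.8950 0.9544 2.3224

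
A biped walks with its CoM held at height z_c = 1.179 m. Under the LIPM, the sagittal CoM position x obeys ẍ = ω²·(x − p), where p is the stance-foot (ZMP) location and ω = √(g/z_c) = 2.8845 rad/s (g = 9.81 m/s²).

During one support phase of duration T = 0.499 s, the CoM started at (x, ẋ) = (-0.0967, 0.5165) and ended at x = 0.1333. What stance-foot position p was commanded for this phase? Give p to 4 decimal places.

p = 0.0063

ωT = 2.8845·0.499 = 1.439366; cosh(ωT) = 2.227548, sinh(ωT) = 1.990470
x(T) = p + (x₀−p)·cosh(ωT) + (ẋ₀/ω)·sinh(ωT) ⇒ p·(1 − cosh) = x(T) − x₀·cosh − (ẋ₀/ω)·sinh
numerator   = 0.1333 − (-0.0967)·2.227548 − (0.5165/2.8845)·1.990470 = -0.007711
denominator = 1 − 2.227548 = -1.227548
p = -0.007711 / -1.227548 = 0.0063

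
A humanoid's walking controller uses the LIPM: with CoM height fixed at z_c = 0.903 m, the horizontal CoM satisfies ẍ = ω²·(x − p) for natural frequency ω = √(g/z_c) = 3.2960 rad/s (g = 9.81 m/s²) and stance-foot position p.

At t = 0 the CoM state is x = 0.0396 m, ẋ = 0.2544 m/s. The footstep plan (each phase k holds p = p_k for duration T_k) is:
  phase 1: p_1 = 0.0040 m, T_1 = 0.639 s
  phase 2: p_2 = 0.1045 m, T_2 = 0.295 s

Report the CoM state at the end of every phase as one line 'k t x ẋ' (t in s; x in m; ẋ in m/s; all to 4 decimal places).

1 0.6390 0.4648 1.5355
2 0.9340 1.1768 3.6659

phase 1: p=0.0040, T=0.639, ωT=2.106144, cosh=4.169102, sinh=4.047395; start (x,ẋ)=(0.039600, 0.254400) → end (x,ẋ)=(0.464816, 1.535531)
phase 2: p=0.1045, T=0.295, ωT=0.972320, cosh=1.511138, sinh=1.132934; start (x,ẋ)=(0.464816, 1.535531) → end (x,ẋ)=(1.176795, 3.665874)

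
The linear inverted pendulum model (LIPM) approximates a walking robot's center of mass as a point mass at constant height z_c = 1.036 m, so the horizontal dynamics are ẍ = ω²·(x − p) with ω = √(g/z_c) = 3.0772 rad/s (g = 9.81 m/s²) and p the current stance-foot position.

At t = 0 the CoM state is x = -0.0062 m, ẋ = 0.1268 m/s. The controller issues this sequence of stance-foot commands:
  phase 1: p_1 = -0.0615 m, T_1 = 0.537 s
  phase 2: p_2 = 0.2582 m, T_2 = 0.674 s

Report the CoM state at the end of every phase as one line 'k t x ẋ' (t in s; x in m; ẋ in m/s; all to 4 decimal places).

1 0.5370 0.1917 0.7709
2 1.2110 0.9705 2.3144

phase 1: p=-0.0615, T=0.537, ωT=1.652456, cosh=2.705682, sinh=2.514104; start (x,ẋ)=(-0.006200, 0.126800) → end (x,ẋ)=(0.191721, 0.770903)
phase 2: p=0.2582, T=0.674, ωT=2.074033, cosh=4.041262, sinh=3.915584; start (x,ẋ)=(0.191721, 0.770903) → end (x,ẋ)=(0.970478, 2.314417)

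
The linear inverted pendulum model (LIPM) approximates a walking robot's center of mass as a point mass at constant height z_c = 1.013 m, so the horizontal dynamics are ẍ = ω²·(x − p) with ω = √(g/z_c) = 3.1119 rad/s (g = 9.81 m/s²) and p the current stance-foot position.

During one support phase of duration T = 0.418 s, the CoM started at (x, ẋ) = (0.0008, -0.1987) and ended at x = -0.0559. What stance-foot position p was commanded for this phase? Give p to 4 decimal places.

p = -0.0525

ωT = 3.1119·0.418 = 1.300774; cosh(ωT) = 1.972230, sinh(ωT) = 1.699909
x(T) = p + (x₀−p)·cosh(ωT) + (ẋ₀/ω)·sinh(ωT) ⇒ p·(1 − cosh) = x(T) − x₀·cosh − (ẋ₀/ω)·sinh
numerator   = -0.0559 − (0.0008)·1.972230 − (-0.1987/3.1119)·1.699909 = 0.051064
denominator = 1 − 1.972230 = -0.972230
p = 0.051064 / -0.972230 = -0.0525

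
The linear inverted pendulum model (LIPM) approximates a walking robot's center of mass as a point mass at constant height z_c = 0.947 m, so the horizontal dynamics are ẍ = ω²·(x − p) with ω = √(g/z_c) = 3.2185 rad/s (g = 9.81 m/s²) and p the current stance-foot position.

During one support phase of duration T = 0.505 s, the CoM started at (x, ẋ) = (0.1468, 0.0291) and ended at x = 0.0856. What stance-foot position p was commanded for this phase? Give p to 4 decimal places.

ωT = 3.2185·0.505 = 1.625343; cosh(ωT) = 2.638501, sinh(ωT) = 2.441657
x(T) = p + (x₀−p)·cosh(ωT) + (ẋ₀/ω)·sinh(ωT) ⇒ p·(1 − cosh) = x(T) − x₀·cosh − (ẋ₀/ω)·sinh
numerator   = 0.0856 − (0.1468)·2.638501 − (0.0291/3.2185)·2.441657 = -0.323808
denominator = 1 − 2.638501 = -1.638501
p = -0.323808 / -1.638501 = 0.1976

p = 0.1976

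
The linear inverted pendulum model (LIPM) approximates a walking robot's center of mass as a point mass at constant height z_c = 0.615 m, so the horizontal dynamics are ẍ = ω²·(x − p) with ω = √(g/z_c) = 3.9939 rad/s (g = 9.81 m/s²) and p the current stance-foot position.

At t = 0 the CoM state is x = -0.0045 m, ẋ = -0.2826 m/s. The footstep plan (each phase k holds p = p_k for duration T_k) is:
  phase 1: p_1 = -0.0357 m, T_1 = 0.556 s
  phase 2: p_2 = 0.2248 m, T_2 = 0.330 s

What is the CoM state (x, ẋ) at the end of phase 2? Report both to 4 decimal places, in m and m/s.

phase 1: p=-0.0357, T=0.556, ωT=2.220608, cosh=4.660739, sinh=4.552196; start (x,ẋ)=(-0.004500, -0.282600) → end (x,ẋ)=(-0.212389, -0.749877)
phase 2: p=0.2248, T=0.330, ωT=1.317987, cosh=2.001784, sinh=1.734110; start (x,ẋ)=(-0.212389, -0.749877) → end (x,ẋ)=(-0.975946, -4.529001)

x = -0.9759, ẋ = -4.5290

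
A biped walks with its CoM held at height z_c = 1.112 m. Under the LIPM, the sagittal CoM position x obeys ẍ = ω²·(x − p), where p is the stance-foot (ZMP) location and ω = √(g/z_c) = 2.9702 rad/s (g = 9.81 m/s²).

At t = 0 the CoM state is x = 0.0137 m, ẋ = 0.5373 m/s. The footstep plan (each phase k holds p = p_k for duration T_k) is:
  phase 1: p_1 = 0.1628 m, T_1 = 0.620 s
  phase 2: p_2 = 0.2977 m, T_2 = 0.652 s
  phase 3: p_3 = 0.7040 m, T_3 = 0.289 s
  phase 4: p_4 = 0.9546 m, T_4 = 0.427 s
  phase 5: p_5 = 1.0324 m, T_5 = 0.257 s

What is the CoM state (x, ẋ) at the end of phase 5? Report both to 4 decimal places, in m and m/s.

x = 0.3853, ẋ = -1.6453

phase 1: p=0.1628, T=0.620, ωT=1.841524, cosh=3.232359, sinh=3.073783; start (x,ẋ)=(0.013700, 0.537300) → end (x,ẋ)=(0.236893, 0.375500)
phase 2: p=0.2977, T=0.652, ωT=1.936570, cosh=3.539562, sinh=3.395364; start (x,ẋ)=(0.236893, 0.375500) → end (x,ẋ)=(0.511721, 0.715876)
phase 3: p=0.7040, T=0.289, ωT=0.858388, cosh=1.391599, sinh=0.967755; start (x,ẋ)=(0.511721, 0.715876) → end (x,ẋ)=(0.669673, 0.443522)
phase 4: p=0.9546, T=0.427, ωT=1.268275, cosh=1.918017, sinh=1.636700; start (x,ẋ)=(0.669673, 0.443522) → end (x,ẋ)=(0.652503, -0.534442)
phase 5: p=1.0324, T=0.257, ωT=0.763341, cosh=1.305770, sinh=0.839663; start (x,ẋ)=(0.652503, -0.534442) → end (x,ẋ)=(0.385258, -1.645307)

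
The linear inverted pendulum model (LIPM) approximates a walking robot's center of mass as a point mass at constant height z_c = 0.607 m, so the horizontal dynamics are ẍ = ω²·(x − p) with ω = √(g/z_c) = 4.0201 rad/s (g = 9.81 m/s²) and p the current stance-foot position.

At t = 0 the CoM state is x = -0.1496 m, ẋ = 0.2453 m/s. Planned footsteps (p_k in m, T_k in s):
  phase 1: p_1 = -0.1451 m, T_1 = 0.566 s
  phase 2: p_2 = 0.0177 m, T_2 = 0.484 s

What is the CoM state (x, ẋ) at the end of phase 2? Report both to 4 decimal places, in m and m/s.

phase 1: p=-0.1451, T=0.566, ωT=2.275377, cosh=4.917171, sinh=4.814413; start (x,ẋ)=(-0.149600, 0.245300) → end (x,ẋ)=(0.126540, 1.119087)
phase 2: p=0.0177, T=0.484, ωT=1.945728, cosh=3.570805, sinh=3.427922; start (x,ẋ)=(0.126540, 1.119087) → end (x,ẋ)=(1.360589, 5.495927)

x = 1.3606, ẋ = 5.4959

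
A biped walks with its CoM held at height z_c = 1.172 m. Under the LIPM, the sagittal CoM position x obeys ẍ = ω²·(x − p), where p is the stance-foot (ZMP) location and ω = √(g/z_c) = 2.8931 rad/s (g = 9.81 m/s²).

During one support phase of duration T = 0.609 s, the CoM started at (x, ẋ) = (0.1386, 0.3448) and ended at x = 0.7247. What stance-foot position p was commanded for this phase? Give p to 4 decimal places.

p = 0.0138

ωT = 2.8931·0.609 = 1.761898; cosh(ωT) = 2.997599, sinh(ωT) = 2.825880
x(T) = p + (x₀−p)·cosh(ωT) + (ẋ₀/ω)·sinh(ωT) ⇒ p·(1 − cosh) = x(T) − x₀·cosh − (ẋ₀/ω)·sinh
numerator   = 0.7247 − (0.1386)·2.997599 − (0.3448/2.8931)·2.825880 = -0.027556
denominator = 1 − 2.997599 = -1.997599
p = -0.027556 / -1.997599 = 0.0138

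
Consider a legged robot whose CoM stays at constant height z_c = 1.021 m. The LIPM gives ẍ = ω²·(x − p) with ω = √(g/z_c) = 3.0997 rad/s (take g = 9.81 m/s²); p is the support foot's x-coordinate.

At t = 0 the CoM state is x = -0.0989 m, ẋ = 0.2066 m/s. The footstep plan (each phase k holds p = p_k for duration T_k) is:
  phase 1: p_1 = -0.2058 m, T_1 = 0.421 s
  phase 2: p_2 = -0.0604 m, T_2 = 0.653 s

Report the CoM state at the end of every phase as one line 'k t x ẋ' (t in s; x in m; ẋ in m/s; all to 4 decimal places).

1 0.4210 0.1197 0.9750
2 1.0740 1.8026 5.8297

phase 1: p=-0.2058, T=0.421, ωT=1.304974, cosh=1.979386, sinh=1.708206; start (x,ẋ)=(-0.098900, 0.206600) → end (x,ẋ)=(0.119651, 0.974969)
phase 2: p=-0.0604, T=0.653, ωT=2.024104, cosh=3.850719, sinh=3.718607; start (x,ẋ)=(0.119651, 0.974969) → end (x,ẋ)=(1.802564, 5.829702)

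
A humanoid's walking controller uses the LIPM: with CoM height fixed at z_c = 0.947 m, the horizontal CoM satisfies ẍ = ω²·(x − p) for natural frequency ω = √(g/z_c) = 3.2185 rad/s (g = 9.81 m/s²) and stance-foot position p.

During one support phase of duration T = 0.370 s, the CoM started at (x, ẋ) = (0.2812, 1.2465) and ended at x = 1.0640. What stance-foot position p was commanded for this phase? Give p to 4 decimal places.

ωT = 3.2185·0.370 = 1.190845; cosh(ωT) = 1.796912, sinh(ωT) = 1.492948
x(T) = p + (x₀−p)·cosh(ωT) + (ẋ₀/ω)·sinh(ωT) ⇒ p·(1 − cosh) = x(T) − x₀·cosh − (ẋ₀/ω)·sinh
numerator   = 1.0640 − (0.2812)·1.796912 − (1.2465/3.2185)·1.492948 = -0.019499
denominator = 1 − 1.796912 = -0.796912
p = -0.019499 / -0.796912 = 0.0245

p = 0.0245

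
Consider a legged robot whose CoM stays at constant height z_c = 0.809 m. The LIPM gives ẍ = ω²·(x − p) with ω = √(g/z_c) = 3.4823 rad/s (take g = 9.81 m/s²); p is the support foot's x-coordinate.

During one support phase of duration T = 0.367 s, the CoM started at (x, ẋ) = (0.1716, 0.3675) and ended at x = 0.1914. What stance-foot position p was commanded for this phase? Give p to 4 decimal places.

p = 0.3374

ωT = 3.4823·0.367 = 1.278004; cosh(ωT) = 1.934031, sinh(ωT) = 1.655438
x(T) = p + (x₀−p)·cosh(ωT) + (ẋ₀/ω)·sinh(ωT) ⇒ p·(1 − cosh) = x(T) − x₀·cosh − (ẋ₀/ω)·sinh
numerator   = 0.1914 − (0.1716)·1.934031 − (0.3675/3.4823)·1.655438 = -0.315184
denominator = 1 − 1.934031 = -0.934031
p = -0.315184 / -0.934031 = 0.3374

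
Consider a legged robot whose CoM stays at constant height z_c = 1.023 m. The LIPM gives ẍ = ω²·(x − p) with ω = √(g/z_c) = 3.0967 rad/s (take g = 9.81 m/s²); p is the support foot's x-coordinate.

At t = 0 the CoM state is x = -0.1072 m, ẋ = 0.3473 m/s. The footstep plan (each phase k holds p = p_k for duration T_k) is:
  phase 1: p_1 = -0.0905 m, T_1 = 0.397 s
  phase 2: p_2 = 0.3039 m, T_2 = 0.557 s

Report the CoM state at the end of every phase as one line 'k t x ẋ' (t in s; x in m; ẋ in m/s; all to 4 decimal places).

phase 1: p=-0.0905, T=0.397, ωT=1.229390, cosh=1.855807, sinh=1.563336; start (x,ẋ)=(-0.107200, 0.347300) → end (x,ẋ)=(0.053839, 0.563674)
phase 2: p=0.3039, T=0.557, ωT=1.724862, cosh=2.894972, sinh=2.716774; start (x,ẋ)=(0.053839, 0.563674) → end (x,ẋ)=(0.074498, -0.471954)

1 0.3970 0.0538 0.5637
2 0.9540 0.0745 -0.4720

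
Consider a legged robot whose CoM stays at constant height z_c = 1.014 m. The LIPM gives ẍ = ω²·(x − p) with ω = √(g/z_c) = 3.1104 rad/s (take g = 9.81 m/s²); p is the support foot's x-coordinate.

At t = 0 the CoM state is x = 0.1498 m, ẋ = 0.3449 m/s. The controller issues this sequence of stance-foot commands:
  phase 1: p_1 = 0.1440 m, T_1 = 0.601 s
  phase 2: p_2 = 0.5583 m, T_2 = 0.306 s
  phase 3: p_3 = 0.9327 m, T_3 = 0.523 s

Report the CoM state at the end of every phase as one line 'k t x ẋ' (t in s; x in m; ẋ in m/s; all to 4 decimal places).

phase 1: p=0.1440, T=0.601, ωT=1.869350, cosh=3.319153, sinh=3.164930; start (x,ẋ)=(0.149800, 0.344900) → end (x,ẋ)=(0.514198, 1.201872)
phase 2: p=0.5583, T=0.306, ωT=0.951782, cosh=1.488187, sinh=1.102135; start (x,ẋ)=(0.514198, 1.201872) → end (x,ẋ)=(0.918537, 1.637425)
phase 3: p=0.9327, T=0.523, ωT=1.626739, cosh=2.641914, sinh=2.445345; start (x,ẋ)=(0.918537, 1.637425) → end (x,ẋ)=(2.182600, 4.218215)

1 0.6010 0.5142 1.2019
2 0.9070 0.9185 1.6374
3 1.4300 2.1826 4.2182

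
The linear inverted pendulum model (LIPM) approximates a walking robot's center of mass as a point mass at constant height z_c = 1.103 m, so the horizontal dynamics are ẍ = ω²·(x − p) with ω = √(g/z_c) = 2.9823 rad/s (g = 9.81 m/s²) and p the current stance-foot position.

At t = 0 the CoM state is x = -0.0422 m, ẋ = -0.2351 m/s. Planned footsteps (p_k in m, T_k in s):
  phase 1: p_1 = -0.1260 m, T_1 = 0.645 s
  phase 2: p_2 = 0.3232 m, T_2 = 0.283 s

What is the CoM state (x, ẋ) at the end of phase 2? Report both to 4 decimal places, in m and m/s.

x = -0.2511, ẋ = -1.1670

phase 1: p=-0.1260, T=0.645, ωT=1.923584, cosh=3.495764, sinh=3.349681; start (x,ẋ)=(-0.042200, -0.235100) → end (x,ẋ)=(-0.097116, 0.015287)
phase 2: p=0.3232, T=0.283, ωT=0.843991, cosh=1.377810, sinh=0.947819; start (x,ẋ)=(-0.097116, 0.015287) → end (x,ẋ)=(-0.251058, -1.167037)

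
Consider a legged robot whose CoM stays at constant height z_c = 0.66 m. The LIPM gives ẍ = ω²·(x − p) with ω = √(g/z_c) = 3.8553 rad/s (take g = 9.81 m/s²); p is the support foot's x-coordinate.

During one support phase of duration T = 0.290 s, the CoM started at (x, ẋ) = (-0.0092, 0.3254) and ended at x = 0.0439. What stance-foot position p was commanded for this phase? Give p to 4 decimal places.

ωT = 3.8553·0.290 = 1.118037; cosh(ωT) = 1.692882, sinh(ωT) = 1.365961
x(T) = p + (x₀−p)·cosh(ωT) + (ẋ₀/ω)·sinh(ωT) ⇒ p·(1 − cosh) = x(T) − x₀·cosh − (ẋ₀/ω)·sinh
numerator   = 0.0439 − (-0.0092)·1.692882 − (0.3254/3.8553)·1.365961 = -0.055817
denominator = 1 − 1.692882 = -0.692882
p = -0.055817 / -0.692882 = 0.0806

p = 0.0806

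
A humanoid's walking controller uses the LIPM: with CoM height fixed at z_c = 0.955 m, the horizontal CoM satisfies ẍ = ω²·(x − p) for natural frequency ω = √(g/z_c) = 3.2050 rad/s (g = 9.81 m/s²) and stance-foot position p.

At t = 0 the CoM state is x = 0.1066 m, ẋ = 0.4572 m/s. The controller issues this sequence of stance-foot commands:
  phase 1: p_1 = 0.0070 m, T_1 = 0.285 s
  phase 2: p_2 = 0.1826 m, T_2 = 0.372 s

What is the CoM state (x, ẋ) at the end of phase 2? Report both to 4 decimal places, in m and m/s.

phase 1: p=0.0070, T=0.285, ωT=0.913425, cosh=1.446997, sinh=1.045849; start (x,ẋ)=(0.106600, 0.457200) → end (x,ẋ)=(0.300313, 0.995421)
phase 2: p=0.1826, T=0.372, ωT=1.192260, cosh=1.799026, sinh=1.495492; start (x,ẋ)=(0.300313, 0.995421) → end (x,ẋ)=(0.858845, 2.354995)

x = 0.8588, ẋ = 2.3550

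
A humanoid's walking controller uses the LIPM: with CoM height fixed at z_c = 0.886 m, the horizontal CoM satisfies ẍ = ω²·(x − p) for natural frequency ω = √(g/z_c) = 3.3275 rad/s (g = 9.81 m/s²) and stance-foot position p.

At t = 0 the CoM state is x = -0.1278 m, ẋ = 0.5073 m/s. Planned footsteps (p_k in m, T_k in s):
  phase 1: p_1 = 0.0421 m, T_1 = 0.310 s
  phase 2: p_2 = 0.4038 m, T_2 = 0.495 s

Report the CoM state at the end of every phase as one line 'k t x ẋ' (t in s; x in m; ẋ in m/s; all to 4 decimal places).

phase 1: p=0.0421, T=0.310, ωT=1.031525, cosh=1.580902, sinh=1.224439; start (x,ẋ)=(-0.127800, 0.507300) → end (x,ẋ)=(-0.039821, 0.109764)
phase 2: p=0.4038, T=0.495, ωT=1.647112, cosh=2.692286, sinh=2.499681; start (x,ẋ)=(-0.039821, 0.109764) → end (x,ẋ)=(-0.708098, -3.394385)

1 0.3100 -0.0398 0.1098
2 0.8050 -0.7081 -3.3944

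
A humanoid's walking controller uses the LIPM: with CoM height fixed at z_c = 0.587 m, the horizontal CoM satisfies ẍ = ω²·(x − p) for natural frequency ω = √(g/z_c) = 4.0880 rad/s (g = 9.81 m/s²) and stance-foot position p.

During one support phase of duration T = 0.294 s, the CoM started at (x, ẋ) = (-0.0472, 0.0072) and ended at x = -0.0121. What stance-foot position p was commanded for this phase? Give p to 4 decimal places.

ωT = 4.0880·0.294 = 1.201872; cosh(ωT) = 1.813484, sinh(ωT) = 1.512854
x(T) = p + (x₀−p)·cosh(ωT) + (ẋ₀/ω)·sinh(ωT) ⇒ p·(1 − cosh) = x(T) − x₀·cosh − (ẋ₀/ω)·sinh
numerator   = -0.0121 − (-0.0472)·1.813484 − (0.0072/4.0880)·1.512854 = 0.070832
denominator = 1 − 1.813484 = -0.813484
p = 0.070832 / -0.813484 = -0.0871

p = -0.0871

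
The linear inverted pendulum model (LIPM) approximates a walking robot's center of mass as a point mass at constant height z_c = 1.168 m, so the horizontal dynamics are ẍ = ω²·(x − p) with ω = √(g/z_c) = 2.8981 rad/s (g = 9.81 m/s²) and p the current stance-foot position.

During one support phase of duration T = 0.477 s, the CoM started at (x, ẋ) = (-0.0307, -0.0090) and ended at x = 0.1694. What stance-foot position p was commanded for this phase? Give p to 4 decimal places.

p = -0.2149

ωT = 2.8981·0.477 = 1.382394; cosh(ωT) = 2.117702, sinh(ωT) = 1.866725
x(T) = p + (x₀−p)·cosh(ωT) + (ẋ₀/ω)·sinh(ωT) ⇒ p·(1 − cosh) = x(T) − x₀·cosh − (ẋ₀/ω)·sinh
numerator   = 0.1694 − (-0.0307)·2.117702 − (-0.0090/2.8981)·1.866725 = 0.240211
denominator = 1 − 2.117702 = -1.117702
p = 0.240211 / -1.117702 = -0.2149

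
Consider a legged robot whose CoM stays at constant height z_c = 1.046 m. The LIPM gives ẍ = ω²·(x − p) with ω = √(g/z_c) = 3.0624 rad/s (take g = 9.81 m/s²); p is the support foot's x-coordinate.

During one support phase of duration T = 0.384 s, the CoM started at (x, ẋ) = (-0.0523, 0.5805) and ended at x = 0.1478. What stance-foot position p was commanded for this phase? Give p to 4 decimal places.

p = 0.0482

ωT = 3.0624·0.384 = 1.175962; cosh(ωT) = 1.774890, sinh(ωT) = 1.466368
x(T) = p + (x₀−p)·cosh(ωT) + (ẋ₀/ω)·sinh(ωT) ⇒ p·(1 − cosh) = x(T) − x₀·cosh − (ẋ₀/ω)·sinh
numerator   = 0.1478 − (-0.0523)·1.774890 − (0.5805/3.0624)·1.466368 = -0.037334
denominator = 1 − 1.774890 = -0.774890
p = -0.037334 / -0.774890 = 0.0482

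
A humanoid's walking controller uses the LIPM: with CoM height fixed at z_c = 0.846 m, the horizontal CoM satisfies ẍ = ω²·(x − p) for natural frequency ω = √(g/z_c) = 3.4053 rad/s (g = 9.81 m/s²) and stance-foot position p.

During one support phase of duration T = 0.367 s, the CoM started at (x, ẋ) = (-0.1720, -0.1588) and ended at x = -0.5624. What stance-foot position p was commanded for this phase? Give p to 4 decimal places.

ωT = 3.4053·0.367 = 1.249745; cosh(ωT) = 1.888016, sinh(ωT) = 1.601438
x(T) = p + (x₀−p)·cosh(ωT) + (ẋ₀/ω)·sinh(ωT) ⇒ p·(1 − cosh) = x(T) − x₀·cosh − (ẋ₀/ω)·sinh
numerator   = -0.5624 − (-0.1720)·1.888016 − (-0.1588/3.4053)·1.601438 = -0.162981
denominator = 1 − 1.888016 = -0.888016
p = -0.162981 / -0.888016 = 0.1835

p = 0.1835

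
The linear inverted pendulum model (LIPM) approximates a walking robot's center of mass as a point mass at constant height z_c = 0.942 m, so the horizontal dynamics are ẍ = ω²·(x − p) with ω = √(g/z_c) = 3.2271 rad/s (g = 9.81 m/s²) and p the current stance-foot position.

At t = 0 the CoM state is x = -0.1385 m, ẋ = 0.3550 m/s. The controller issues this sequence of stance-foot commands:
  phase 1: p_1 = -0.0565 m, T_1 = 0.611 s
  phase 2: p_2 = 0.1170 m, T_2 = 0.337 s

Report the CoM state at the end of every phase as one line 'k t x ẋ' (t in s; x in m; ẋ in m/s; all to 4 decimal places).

1 0.6110 0.0307 0.3677
2 0.9480 0.1243 0.2414

phase 1: p=-0.0565, T=0.611, ωT=1.971758, cosh=3.661253, sinh=3.522041; start (x,ẋ)=(-0.138500, 0.355000) → end (x,ẋ)=(0.030723, 0.367735)
phase 2: p=0.1170, T=0.337, ωT=1.087533, cosh=1.651996, sinh=1.314949; start (x,ẋ)=(0.030723, 0.367735) → end (x,ẋ)=(0.124311, 0.241380)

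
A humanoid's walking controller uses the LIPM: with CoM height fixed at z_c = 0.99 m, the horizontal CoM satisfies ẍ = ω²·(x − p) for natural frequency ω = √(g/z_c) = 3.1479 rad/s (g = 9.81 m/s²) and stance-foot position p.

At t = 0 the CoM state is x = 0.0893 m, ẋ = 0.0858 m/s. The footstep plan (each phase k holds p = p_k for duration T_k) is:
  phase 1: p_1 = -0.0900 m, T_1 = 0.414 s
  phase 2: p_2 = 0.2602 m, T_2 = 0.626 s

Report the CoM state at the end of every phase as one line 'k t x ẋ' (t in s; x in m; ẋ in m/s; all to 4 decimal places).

phase 1: p=-0.0900, T=0.414, ωT=1.303231, cosh=1.976411, sinh=1.704759; start (x,ẋ)=(0.089300, 0.085800) → end (x,ẋ)=(0.310836, 1.131773)
phase 2: p=0.2602, T=0.626, ωT=1.970585, cosh=3.657125, sinh=3.517750; start (x,ẋ)=(0.310836, 1.131773) → end (x,ẋ)=(1.710128, 4.699755)

1 0.4140 0.3108 1.1318
2 1.0400 1.7101 4.6998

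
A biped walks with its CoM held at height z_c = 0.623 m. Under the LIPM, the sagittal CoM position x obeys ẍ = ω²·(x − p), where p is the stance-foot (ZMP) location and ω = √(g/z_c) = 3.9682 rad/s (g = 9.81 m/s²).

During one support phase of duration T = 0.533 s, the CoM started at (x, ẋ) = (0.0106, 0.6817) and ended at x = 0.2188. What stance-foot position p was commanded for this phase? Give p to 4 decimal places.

ωT = 3.9682·0.533 = 2.115051; cosh(ωT) = 4.205316, sinh(ωT) = 4.084689
x(T) = p + (x₀−p)·cosh(ωT) + (ẋ₀/ω)·sinh(ωT) ⇒ p·(1 − cosh) = x(T) − x₀·cosh − (ẋ₀/ω)·sinh
numerator   = 0.2188 − (0.0106)·4.205316 − (0.6817/3.9682)·4.084689 = -0.527488
denominator = 1 − 4.205316 = -3.205316
p = -0.527488 / -3.205316 = 0.1646

p = 0.1646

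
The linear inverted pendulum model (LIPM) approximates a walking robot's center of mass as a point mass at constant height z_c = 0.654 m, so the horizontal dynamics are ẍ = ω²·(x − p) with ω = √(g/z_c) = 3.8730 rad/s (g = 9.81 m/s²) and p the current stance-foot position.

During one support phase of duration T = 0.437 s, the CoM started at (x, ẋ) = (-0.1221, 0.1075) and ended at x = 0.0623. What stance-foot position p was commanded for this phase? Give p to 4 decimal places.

p = -0.1838

ωT = 3.8730·0.437 = 1.692501; cosh(ωT) = 2.808555, sinh(ωT) = 2.624497
x(T) = p + (x₀−p)·cosh(ωT) + (ẋ₀/ω)·sinh(ωT) ⇒ p·(1 − cosh) = x(T) − x₀·cosh − (ẋ₀/ω)·sinh
numerator   = 0.0623 − (-0.1221)·2.808555 − (0.1075/3.8730)·2.624497 = 0.332378
denominator = 1 − 2.808555 = -1.808555
p = 0.332378 / -1.808555 = -0.1838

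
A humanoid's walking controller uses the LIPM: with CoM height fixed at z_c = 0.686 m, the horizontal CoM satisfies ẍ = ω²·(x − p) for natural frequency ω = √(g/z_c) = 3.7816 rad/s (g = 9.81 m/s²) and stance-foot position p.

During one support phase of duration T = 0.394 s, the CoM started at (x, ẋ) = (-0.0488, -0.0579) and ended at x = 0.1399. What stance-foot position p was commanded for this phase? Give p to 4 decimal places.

p = -0.2148

ωT = 3.7816·0.394 = 1.489950; cosh(ωT) = 2.331130, sinh(ωT) = 2.105746
x(T) = p + (x₀−p)·cosh(ωT) + (ẋ₀/ω)·sinh(ωT) ⇒ p·(1 − cosh) = x(T) − x₀·cosh − (ẋ₀/ω)·sinh
numerator   = 0.1399 − (-0.0488)·2.331130 − (-0.0579/3.7816)·2.105746 = 0.285900
denominator = 1 − 2.331130 = -1.331130
p = 0.285900 / -1.331130 = -0.2148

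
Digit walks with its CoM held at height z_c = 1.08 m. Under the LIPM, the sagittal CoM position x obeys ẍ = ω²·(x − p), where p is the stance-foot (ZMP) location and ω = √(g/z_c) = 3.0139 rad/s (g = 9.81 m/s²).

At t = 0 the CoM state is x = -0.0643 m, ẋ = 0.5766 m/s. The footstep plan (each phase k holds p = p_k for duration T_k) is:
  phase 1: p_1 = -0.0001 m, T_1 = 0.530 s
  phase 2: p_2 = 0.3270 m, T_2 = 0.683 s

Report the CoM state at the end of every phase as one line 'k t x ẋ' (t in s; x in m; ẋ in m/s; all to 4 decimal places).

1 0.5300 0.2880 1.0242
2 1.2130 1.4812 3.6245

phase 1: p=-0.0001, T=0.530, ωT=1.597367, cosh=2.571219, sinh=2.368790; start (x,ẋ)=(-0.064300, 0.576600) → end (x,ẋ)=(0.288009, 1.024222)
phase 2: p=0.3270, T=0.683, ωT=2.058494, cosh=3.980903, sinh=3.853257; start (x,ẋ)=(0.288009, 1.024222) → end (x,ẋ)=(1.481245, 3.624517)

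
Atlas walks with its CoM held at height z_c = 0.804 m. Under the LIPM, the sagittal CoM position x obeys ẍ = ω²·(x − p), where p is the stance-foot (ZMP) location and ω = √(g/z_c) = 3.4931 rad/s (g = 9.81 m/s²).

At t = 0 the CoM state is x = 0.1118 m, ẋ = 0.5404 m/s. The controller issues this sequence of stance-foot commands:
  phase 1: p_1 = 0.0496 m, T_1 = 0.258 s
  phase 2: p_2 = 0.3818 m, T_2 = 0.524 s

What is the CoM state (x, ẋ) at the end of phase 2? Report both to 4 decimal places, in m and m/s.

x = 0.9819, ẋ = 2.3032

phase 1: p=0.0496, T=0.258, ωT=0.901220, cosh=1.434340, sinh=1.028266; start (x,ẋ)=(0.111800, 0.540400) → end (x,ẋ)=(0.297894, 0.998529)
phase 2: p=0.3818, T=0.524, ωT=1.830384, cosh=3.198318, sinh=3.037966; start (x,ẋ)=(0.297894, 0.998529) → end (x,ẋ)=(0.981867, 2.303207)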